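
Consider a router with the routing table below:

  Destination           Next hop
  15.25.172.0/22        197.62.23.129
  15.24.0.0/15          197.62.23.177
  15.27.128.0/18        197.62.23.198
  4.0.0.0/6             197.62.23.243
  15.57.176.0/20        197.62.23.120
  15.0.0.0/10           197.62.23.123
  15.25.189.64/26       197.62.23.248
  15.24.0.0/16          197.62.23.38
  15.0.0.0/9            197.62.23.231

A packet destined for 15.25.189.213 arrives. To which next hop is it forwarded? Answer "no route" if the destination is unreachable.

197.62.23.177

Routes whose prefix contains 15.25.189.213:
  15.0.0.0/9 (15.0.0.0 - 15.127.255.255) -> 197.62.23.231
  15.0.0.0/10 (15.0.0.0 - 15.63.255.255) -> 197.62.23.123
  15.24.0.0/15 (15.24.0.0 - 15.25.255.255) -> 197.62.23.177
More-specific entries that do NOT match:
  15.25.189.64/26 (15.25.189.64 - 15.25.189.127) does not contain 15.25.189.213
  15.25.172.0/22 (15.25.172.0 - 15.25.175.255) does not contain 15.25.189.213
  15.57.176.0/20 (15.57.176.0 - 15.57.191.255) does not contain 15.25.189.213
  15.27.128.0/18 (15.27.128.0 - 15.27.191.255) does not contain 15.25.189.213
  15.24.0.0/16 (15.24.0.0 - 15.24.255.255) does not contain 15.25.189.213
Longest matching prefix is /15 -> next hop 197.62.23.177.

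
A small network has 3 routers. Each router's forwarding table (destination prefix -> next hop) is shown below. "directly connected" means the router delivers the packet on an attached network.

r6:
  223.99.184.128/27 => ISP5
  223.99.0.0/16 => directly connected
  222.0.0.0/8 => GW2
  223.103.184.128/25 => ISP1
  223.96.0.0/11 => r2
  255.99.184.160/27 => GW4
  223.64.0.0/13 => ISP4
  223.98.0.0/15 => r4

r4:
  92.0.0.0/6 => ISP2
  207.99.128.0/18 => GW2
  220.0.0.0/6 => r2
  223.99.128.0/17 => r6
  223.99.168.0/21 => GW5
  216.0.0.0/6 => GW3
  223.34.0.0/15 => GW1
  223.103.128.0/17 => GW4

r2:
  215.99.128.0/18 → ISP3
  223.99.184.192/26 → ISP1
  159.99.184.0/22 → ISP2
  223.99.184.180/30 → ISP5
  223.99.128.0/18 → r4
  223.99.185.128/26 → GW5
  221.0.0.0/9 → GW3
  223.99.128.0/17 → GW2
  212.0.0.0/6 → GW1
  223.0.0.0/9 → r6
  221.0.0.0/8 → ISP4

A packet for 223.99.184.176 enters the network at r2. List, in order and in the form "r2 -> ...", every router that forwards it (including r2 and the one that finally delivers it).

r2 -> r4 -> r6

At r2: longest match for 223.99.184.176 is 223.99.128.0/18 -> r4
At r4: longest match for 223.99.184.176 is 223.99.128.0/17 -> r6
At r6: longest match for 223.99.184.176 is 223.99.0.0/16 -> directly connected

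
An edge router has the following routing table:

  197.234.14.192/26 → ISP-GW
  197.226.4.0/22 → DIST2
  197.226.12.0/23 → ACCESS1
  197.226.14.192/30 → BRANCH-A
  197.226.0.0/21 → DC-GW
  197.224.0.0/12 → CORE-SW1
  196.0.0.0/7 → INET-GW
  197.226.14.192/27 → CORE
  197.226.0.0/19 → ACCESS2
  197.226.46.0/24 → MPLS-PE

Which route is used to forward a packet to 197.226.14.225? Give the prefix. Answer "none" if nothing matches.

Entries matching 197.226.14.225:
  196.0.0.0/7 (196.0.0.0 - 197.255.255.255)
  197.224.0.0/12 (197.224.0.0 - 197.239.255.255)
  197.226.0.0/19 (197.226.0.0 - 197.226.31.255)
Most specific is 197.226.0.0/19.

197.226.0.0/19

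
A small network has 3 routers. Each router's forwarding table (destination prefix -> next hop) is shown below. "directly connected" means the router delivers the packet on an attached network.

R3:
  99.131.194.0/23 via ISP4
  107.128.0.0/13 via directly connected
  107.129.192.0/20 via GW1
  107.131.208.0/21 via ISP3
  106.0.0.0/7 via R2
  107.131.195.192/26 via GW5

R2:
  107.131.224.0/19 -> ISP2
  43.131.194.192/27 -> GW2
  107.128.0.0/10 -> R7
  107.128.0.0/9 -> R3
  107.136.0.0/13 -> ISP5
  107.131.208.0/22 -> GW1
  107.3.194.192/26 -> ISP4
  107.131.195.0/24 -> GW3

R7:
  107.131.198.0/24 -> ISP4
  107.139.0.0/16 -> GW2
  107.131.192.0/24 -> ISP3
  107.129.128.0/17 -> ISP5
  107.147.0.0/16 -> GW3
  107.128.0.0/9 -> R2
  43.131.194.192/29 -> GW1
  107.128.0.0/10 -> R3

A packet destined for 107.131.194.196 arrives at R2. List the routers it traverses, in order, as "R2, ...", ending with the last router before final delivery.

At R2: longest match for 107.131.194.196 is 107.128.0.0/10 -> R7
At R7: longest match for 107.131.194.196 is 107.128.0.0/10 -> R3
At R3: longest match for 107.131.194.196 is 107.128.0.0/13 -> directly connected

R2, R7, R3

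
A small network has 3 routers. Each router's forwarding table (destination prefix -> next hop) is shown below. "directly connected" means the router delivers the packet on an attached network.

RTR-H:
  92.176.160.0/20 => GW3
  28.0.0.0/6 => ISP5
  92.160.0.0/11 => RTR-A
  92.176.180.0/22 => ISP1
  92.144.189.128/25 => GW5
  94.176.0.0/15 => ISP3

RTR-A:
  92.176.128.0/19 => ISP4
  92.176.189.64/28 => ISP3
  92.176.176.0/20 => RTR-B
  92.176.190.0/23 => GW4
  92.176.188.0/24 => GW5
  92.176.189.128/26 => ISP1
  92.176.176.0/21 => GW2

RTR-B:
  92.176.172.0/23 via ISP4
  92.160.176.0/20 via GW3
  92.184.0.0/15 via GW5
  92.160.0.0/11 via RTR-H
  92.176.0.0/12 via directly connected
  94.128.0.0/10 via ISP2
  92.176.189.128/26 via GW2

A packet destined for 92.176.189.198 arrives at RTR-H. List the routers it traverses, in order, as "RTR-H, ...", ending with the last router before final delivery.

At RTR-H: longest match for 92.176.189.198 is 92.160.0.0/11 -> RTR-A
At RTR-A: longest match for 92.176.189.198 is 92.176.176.0/20 -> RTR-B
At RTR-B: longest match for 92.176.189.198 is 92.176.0.0/12 -> directly connected

RTR-H, RTR-A, RTR-B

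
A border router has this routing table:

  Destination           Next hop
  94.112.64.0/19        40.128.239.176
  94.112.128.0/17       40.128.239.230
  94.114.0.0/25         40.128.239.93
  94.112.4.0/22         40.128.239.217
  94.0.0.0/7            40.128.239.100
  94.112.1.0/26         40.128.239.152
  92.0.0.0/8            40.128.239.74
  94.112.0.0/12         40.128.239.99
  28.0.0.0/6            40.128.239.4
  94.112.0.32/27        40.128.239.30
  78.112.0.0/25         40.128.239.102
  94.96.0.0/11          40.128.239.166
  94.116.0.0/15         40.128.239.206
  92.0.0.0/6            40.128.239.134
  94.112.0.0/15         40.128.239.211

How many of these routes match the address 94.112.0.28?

5

Prefixes containing 94.112.0.28:
  92.0.0.0/6 (92.0.0.0 - 95.255.255.255)
  94.0.0.0/7 (94.0.0.0 - 95.255.255.255)
  94.96.0.0/11 (94.96.0.0 - 94.127.255.255)
  94.112.0.0/12 (94.112.0.0 - 94.127.255.255)
  94.112.0.0/15 (94.112.0.0 - 94.113.255.255)
Total matching entries: 5.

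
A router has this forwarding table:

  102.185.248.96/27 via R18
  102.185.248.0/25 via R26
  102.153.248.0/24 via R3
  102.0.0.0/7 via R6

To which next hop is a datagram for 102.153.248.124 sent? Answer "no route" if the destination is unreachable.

R3

Routes whose prefix contains 102.153.248.124:
  102.0.0.0/7 (102.0.0.0 - 103.255.255.255) -> R6
  102.153.248.0/24 (102.153.248.0 - 102.153.248.255) -> R3
More-specific entries that do NOT match:
  102.185.248.96/27 (102.185.248.96 - 102.185.248.127) does not contain 102.153.248.124
  102.185.248.0/25 (102.185.248.0 - 102.185.248.127) does not contain 102.153.248.124
Longest matching prefix is /24 -> next hop R3.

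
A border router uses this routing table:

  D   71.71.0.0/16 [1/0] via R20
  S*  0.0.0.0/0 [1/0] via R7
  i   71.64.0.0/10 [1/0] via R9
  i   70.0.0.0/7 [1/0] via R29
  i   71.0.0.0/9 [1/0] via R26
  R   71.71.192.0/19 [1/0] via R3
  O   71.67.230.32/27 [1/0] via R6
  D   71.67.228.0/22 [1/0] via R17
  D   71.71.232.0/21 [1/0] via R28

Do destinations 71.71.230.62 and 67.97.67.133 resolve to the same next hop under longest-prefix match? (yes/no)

no

71.71.230.62: longest match 71.71.0.0/16 -> R20
67.97.67.133: longest match 0.0.0.0/0 -> R7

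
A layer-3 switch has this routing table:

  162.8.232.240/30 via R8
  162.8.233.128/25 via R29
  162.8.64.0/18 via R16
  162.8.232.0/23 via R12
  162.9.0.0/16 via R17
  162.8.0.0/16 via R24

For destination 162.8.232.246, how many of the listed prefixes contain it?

Prefixes containing 162.8.232.246:
  162.8.0.0/16 (162.8.0.0 - 162.8.255.255)
  162.8.232.0/23 (162.8.232.0 - 162.8.233.255)
Total matching entries: 2.

2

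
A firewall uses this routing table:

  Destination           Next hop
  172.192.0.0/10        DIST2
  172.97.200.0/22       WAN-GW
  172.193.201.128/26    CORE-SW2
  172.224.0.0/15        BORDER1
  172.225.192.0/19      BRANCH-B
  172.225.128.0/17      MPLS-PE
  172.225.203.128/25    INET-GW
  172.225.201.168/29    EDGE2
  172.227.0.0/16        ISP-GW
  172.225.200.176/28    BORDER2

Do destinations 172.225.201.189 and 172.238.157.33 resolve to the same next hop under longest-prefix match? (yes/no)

172.225.201.189: longest match 172.225.192.0/19 -> BRANCH-B
172.238.157.33: longest match 172.192.0.0/10 -> DIST2

no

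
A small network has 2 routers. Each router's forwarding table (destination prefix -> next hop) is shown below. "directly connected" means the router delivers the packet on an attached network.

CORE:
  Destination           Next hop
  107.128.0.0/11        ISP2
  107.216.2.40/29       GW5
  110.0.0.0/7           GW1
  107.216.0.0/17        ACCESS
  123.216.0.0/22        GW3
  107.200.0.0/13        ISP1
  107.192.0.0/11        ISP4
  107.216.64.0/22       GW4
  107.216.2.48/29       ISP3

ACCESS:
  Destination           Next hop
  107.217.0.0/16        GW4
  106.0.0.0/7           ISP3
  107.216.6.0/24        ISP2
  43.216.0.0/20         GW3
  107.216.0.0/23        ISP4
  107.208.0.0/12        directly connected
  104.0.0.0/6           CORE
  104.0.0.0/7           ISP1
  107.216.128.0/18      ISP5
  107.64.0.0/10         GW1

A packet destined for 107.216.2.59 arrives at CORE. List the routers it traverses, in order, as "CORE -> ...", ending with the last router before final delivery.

At CORE: longest match for 107.216.2.59 is 107.216.0.0/17 -> ACCESS
At ACCESS: longest match for 107.216.2.59 is 107.208.0.0/12 -> directly connected

CORE -> ACCESS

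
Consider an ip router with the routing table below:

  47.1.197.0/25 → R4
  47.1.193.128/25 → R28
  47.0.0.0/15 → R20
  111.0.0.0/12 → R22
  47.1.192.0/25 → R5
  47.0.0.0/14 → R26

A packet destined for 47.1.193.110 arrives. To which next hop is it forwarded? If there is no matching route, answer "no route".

Routes whose prefix contains 47.1.193.110:
  47.0.0.0/14 (47.0.0.0 - 47.3.255.255) -> R26
  47.0.0.0/15 (47.0.0.0 - 47.1.255.255) -> R20
More-specific entries that do NOT match:
  47.1.197.0/25 (47.1.197.0 - 47.1.197.127) does not contain 47.1.193.110
  47.1.193.128/25 (47.1.193.128 - 47.1.193.255) does not contain 47.1.193.110
  47.1.192.0/25 (47.1.192.0 - 47.1.192.127) does not contain 47.1.193.110
Longest matching prefix is /15 -> next hop R20.

R20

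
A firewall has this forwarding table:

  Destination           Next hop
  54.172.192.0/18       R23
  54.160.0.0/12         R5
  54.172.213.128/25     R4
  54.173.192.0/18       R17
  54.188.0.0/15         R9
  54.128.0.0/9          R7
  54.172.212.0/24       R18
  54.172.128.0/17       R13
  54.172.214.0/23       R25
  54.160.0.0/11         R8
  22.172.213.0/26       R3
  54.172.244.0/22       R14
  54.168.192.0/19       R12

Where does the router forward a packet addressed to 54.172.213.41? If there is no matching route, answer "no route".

R23

Routes whose prefix contains 54.172.213.41:
  54.128.0.0/9 (54.128.0.0 - 54.255.255.255) -> R7
  54.160.0.0/11 (54.160.0.0 - 54.191.255.255) -> R8
  54.160.0.0/12 (54.160.0.0 - 54.175.255.255) -> R5
  54.172.128.0/17 (54.172.128.0 - 54.172.255.255) -> R13
  54.172.192.0/18 (54.172.192.0 - 54.172.255.255) -> R23
More-specific entries that do NOT match:
  22.172.213.0/26 (22.172.213.0 - 22.172.213.63) does not contain 54.172.213.41
  54.172.213.128/25 (54.172.213.128 - 54.172.213.255) does not contain 54.172.213.41
  54.172.212.0/24 (54.172.212.0 - 54.172.212.255) does not contain 54.172.213.41
  54.172.214.0/23 (54.172.214.0 - 54.172.215.255) does not contain 54.172.213.41
  54.172.244.0/22 (54.172.244.0 - 54.172.247.255) does not contain 54.172.213.41
  54.168.192.0/19 (54.168.192.0 - 54.168.223.255) does not contain 54.172.213.41
Longest matching prefix is /18 -> next hop R23.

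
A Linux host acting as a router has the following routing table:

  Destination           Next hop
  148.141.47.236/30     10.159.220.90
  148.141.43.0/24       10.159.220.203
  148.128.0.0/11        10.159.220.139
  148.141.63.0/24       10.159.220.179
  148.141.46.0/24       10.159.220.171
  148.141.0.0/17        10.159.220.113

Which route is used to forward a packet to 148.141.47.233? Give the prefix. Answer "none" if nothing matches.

148.141.0.0/17

Entries matching 148.141.47.233:
  148.128.0.0/11 (148.128.0.0 - 148.159.255.255)
  148.141.0.0/17 (148.141.0.0 - 148.141.127.255)
Most specific is 148.141.0.0/17.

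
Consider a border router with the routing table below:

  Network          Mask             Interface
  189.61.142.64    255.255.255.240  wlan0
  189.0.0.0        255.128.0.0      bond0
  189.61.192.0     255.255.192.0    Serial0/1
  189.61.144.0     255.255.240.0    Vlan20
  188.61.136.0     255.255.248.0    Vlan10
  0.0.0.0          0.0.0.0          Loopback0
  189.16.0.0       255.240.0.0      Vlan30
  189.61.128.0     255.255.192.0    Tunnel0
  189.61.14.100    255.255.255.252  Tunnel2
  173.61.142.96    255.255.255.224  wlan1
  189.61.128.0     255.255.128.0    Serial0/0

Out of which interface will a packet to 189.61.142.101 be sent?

Tunnel0

Routes whose prefix contains 189.61.142.101:
  0.0.0.0/0 (default, matches everything) -> Loopback0
  189.0.0.0/9 (189.0.0.0 - 189.127.255.255) -> bond0
  189.61.128.0/17 (189.61.128.0 - 189.61.255.255) -> Serial0/0
  189.61.128.0/18 (189.61.128.0 - 189.61.191.255) -> Tunnel0
More-specific entries that do NOT match:
  189.61.14.100/30 (189.61.14.100 - 189.61.14.103) does not contain 189.61.142.101
  189.61.142.64/28 (189.61.142.64 - 189.61.142.79) does not contain 189.61.142.101
  173.61.142.96/27 (173.61.142.96 - 173.61.142.127) does not contain 189.61.142.101
  188.61.136.0/21 (188.61.136.0 - 188.61.143.255) does not contain 189.61.142.101
  189.61.144.0/20 (189.61.144.0 - 189.61.159.255) does not contain 189.61.142.101
Longest matching prefix is /18 -> interface Tunnel0.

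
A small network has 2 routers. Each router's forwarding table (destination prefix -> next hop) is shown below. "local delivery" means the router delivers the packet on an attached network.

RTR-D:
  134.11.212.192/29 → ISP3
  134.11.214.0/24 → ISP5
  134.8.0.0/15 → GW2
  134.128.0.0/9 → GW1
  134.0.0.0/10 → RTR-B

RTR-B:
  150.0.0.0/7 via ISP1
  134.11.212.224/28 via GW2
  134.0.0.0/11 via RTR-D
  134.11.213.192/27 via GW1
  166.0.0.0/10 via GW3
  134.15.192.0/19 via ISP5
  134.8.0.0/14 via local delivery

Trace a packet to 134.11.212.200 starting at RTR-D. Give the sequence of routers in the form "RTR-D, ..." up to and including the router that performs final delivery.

At RTR-D: longest match for 134.11.212.200 is 134.0.0.0/10 -> RTR-B
At RTR-B: longest match for 134.11.212.200 is 134.8.0.0/14 -> local delivery

RTR-D, RTR-B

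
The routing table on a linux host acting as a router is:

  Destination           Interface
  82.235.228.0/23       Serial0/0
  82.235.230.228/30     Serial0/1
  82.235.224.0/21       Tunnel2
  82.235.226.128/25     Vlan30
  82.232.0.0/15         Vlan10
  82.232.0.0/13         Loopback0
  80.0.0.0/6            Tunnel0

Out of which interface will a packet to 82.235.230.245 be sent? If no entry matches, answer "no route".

Routes whose prefix contains 82.235.230.245:
  80.0.0.0/6 (80.0.0.0 - 83.255.255.255) -> Tunnel0
  82.232.0.0/13 (82.232.0.0 - 82.239.255.255) -> Loopback0
  82.235.224.0/21 (82.235.224.0 - 82.235.231.255) -> Tunnel2
More-specific entries that do NOT match:
  82.235.230.228/30 (82.235.230.228 - 82.235.230.231) does not contain 82.235.230.245
  82.235.226.128/25 (82.235.226.128 - 82.235.226.255) does not contain 82.235.230.245
  82.235.228.0/23 (82.235.228.0 - 82.235.229.255) does not contain 82.235.230.245
Longest matching prefix is /21 -> interface Tunnel2.

Tunnel2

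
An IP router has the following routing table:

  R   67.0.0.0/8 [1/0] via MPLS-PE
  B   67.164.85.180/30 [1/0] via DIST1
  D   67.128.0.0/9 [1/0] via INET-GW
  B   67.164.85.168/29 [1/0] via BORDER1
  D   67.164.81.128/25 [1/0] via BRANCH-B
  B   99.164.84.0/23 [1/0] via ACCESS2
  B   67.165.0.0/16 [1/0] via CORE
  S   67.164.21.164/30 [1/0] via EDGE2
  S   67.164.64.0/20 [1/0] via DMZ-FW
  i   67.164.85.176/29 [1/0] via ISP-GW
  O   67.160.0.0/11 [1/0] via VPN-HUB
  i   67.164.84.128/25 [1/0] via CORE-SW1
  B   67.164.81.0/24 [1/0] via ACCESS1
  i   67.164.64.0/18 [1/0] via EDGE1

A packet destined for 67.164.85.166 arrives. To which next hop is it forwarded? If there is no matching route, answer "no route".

Routes whose prefix contains 67.164.85.166:
  67.0.0.0/8 (67.0.0.0 - 67.255.255.255) -> MPLS-PE
  67.128.0.0/9 (67.128.0.0 - 67.255.255.255) -> INET-GW
  67.160.0.0/11 (67.160.0.0 - 67.191.255.255) -> VPN-HUB
  67.164.64.0/18 (67.164.64.0 - 67.164.127.255) -> EDGE1
More-specific entries that do NOT match:
  67.164.85.180/30 (67.164.85.180 - 67.164.85.183) does not contain 67.164.85.166
  67.164.21.164/30 (67.164.21.164 - 67.164.21.167) does not contain 67.164.85.166
  67.164.85.168/29 (67.164.85.168 - 67.164.85.175) does not contain 67.164.85.166
  67.164.85.176/29 (67.164.85.176 - 67.164.85.183) does not contain 67.164.85.166
  67.164.81.128/25 (67.164.81.128 - 67.164.81.255) does not contain 67.164.85.166
  67.164.84.128/25 (67.164.84.128 - 67.164.84.255) does not contain 67.164.85.166
  67.164.81.0/24 (67.164.81.0 - 67.164.81.255) does not contain 67.164.85.166
  99.164.84.0/23 (99.164.84.0 - 99.164.85.255) does not contain 67.164.85.166
  67.164.64.0/20 (67.164.64.0 - 67.164.79.255) does not contain 67.164.85.166
Longest matching prefix is /18 -> next hop EDGE1.

EDGE1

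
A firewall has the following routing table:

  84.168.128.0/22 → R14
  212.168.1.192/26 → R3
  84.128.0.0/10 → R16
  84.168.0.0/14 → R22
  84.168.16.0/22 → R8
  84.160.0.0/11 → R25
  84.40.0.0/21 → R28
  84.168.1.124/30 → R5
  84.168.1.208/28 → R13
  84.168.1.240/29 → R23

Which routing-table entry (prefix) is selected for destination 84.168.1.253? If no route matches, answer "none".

84.168.0.0/14

Entries matching 84.168.1.253:
  84.128.0.0/10 (84.128.0.0 - 84.191.255.255)
  84.160.0.0/11 (84.160.0.0 - 84.191.255.255)
  84.168.0.0/14 (84.168.0.0 - 84.171.255.255)
Most specific is 84.168.0.0/14.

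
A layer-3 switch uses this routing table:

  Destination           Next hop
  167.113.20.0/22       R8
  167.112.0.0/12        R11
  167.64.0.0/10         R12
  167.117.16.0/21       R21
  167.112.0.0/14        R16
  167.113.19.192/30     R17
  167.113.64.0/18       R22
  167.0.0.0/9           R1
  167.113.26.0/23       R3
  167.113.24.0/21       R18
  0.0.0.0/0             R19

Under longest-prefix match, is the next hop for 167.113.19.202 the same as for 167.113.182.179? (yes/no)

167.113.19.202: longest match 167.112.0.0/14 -> R16
167.113.182.179: longest match 167.112.0.0/14 -> R16

yes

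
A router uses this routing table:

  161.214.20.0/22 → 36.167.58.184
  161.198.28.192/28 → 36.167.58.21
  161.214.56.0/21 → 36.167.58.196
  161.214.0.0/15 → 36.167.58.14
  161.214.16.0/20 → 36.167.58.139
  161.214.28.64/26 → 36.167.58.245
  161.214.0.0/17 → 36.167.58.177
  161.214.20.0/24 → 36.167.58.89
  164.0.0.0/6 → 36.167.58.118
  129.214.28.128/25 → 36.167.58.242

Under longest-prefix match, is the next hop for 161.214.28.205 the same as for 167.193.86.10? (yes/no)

no

161.214.28.205: longest match 161.214.16.0/20 -> 36.167.58.139
167.193.86.10: longest match 164.0.0.0/6 -> 36.167.58.118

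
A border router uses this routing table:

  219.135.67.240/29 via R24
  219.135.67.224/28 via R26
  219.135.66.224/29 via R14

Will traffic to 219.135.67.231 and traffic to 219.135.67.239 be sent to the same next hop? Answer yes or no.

yes

219.135.67.231: longest match 219.135.67.224/28 -> R26
219.135.67.239: longest match 219.135.67.224/28 -> R26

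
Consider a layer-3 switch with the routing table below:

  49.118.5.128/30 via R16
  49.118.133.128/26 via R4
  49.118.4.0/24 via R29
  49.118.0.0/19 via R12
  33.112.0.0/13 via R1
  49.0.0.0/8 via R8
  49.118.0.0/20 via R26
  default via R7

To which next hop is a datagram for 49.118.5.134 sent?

R26

Routes whose prefix contains 49.118.5.134:
  0.0.0.0/0 (default, matches everything) -> R7
  49.0.0.0/8 (49.0.0.0 - 49.255.255.255) -> R8
  49.118.0.0/19 (49.118.0.0 - 49.118.31.255) -> R12
  49.118.0.0/20 (49.118.0.0 - 49.118.15.255) -> R26
More-specific entries that do NOT match:
  49.118.5.128/30 (49.118.5.128 - 49.118.5.131) does not contain 49.118.5.134
  49.118.133.128/26 (49.118.133.128 - 49.118.133.191) does not contain 49.118.5.134
  49.118.4.0/24 (49.118.4.0 - 49.118.4.255) does not contain 49.118.5.134
Longest matching prefix is /20 -> next hop R26.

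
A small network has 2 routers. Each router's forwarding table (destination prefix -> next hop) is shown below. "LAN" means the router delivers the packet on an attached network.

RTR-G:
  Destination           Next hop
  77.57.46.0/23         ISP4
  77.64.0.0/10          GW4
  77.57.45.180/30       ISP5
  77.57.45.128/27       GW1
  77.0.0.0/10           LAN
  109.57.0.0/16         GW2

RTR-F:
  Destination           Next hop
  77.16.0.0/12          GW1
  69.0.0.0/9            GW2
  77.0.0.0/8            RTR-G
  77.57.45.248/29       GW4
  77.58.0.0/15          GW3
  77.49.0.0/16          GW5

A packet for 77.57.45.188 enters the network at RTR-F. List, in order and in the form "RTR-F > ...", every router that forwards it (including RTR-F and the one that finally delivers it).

RTR-F > RTR-G

At RTR-F: longest match for 77.57.45.188 is 77.0.0.0/8 -> RTR-G
At RTR-G: longest match for 77.57.45.188 is 77.0.0.0/10 -> LAN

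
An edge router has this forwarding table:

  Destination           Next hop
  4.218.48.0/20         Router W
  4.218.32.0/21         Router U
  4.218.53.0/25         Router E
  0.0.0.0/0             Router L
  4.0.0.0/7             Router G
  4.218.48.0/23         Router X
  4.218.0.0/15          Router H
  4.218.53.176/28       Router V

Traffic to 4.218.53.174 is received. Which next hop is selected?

Routes whose prefix contains 4.218.53.174:
  0.0.0.0/0 (default, matches everything) -> Router L
  4.0.0.0/7 (4.0.0.0 - 5.255.255.255) -> Router G
  4.218.0.0/15 (4.218.0.0 - 4.219.255.255) -> Router H
  4.218.48.0/20 (4.218.48.0 - 4.218.63.255) -> Router W
More-specific entries that do NOT match:
  4.218.53.176/28 (4.218.53.176 - 4.218.53.191) does not contain 4.218.53.174
  4.218.53.0/25 (4.218.53.0 - 4.218.53.127) does not contain 4.218.53.174
  4.218.48.0/23 (4.218.48.0 - 4.218.49.255) does not contain 4.218.53.174
  4.218.32.0/21 (4.218.32.0 - 4.218.39.255) does not contain 4.218.53.174
Longest matching prefix is /20 -> next hop Router W.

Router W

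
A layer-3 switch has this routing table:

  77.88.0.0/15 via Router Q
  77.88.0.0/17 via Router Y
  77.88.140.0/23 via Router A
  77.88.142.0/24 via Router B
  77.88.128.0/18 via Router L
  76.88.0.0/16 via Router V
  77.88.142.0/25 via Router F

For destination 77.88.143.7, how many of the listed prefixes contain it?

Prefixes containing 77.88.143.7:
  77.88.0.0/15 (77.88.0.0 - 77.89.255.255)
  77.88.128.0/18 (77.88.128.0 - 77.88.191.255)
Total matching entries: 2.

2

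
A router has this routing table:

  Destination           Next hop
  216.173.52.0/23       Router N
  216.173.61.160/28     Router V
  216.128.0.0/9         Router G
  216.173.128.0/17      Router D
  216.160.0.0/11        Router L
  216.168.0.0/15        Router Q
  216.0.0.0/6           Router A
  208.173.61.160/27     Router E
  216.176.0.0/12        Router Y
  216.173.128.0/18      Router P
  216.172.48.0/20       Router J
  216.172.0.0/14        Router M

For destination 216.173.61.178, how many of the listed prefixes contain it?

4

Prefixes containing 216.173.61.178:
  216.0.0.0/6 (216.0.0.0 - 219.255.255.255)
  216.128.0.0/9 (216.128.0.0 - 216.255.255.255)
  216.160.0.0/11 (216.160.0.0 - 216.191.255.255)
  216.172.0.0/14 (216.172.0.0 - 216.175.255.255)
Total matching entries: 4.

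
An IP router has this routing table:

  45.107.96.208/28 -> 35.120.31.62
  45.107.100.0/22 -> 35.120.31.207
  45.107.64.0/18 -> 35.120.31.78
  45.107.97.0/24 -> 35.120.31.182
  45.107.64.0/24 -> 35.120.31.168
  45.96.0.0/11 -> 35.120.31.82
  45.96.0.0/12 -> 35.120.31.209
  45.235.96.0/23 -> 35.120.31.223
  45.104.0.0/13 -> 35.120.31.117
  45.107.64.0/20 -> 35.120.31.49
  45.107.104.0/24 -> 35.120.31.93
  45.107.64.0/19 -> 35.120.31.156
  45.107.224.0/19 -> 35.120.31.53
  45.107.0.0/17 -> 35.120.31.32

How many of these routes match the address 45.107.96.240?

5

Prefixes containing 45.107.96.240:
  45.96.0.0/11 (45.96.0.0 - 45.127.255.255)
  45.96.0.0/12 (45.96.0.0 - 45.111.255.255)
  45.104.0.0/13 (45.104.0.0 - 45.111.255.255)
  45.107.0.0/17 (45.107.0.0 - 45.107.127.255)
  45.107.64.0/18 (45.107.64.0 - 45.107.127.255)
Total matching entries: 5.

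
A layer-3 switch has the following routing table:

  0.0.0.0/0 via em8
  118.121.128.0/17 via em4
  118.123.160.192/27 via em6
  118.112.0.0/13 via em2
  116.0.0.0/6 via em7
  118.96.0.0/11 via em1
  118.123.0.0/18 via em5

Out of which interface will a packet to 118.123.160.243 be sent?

Routes whose prefix contains 118.123.160.243:
  0.0.0.0/0 (default, matches everything) -> em8
  116.0.0.0/6 (116.0.0.0 - 119.255.255.255) -> em7
  118.96.0.0/11 (118.96.0.0 - 118.127.255.255) -> em1
More-specific entries that do NOT match:
  118.123.160.192/27 (118.123.160.192 - 118.123.160.223) does not contain 118.123.160.243
  118.123.0.0/18 (118.123.0.0 - 118.123.63.255) does not contain 118.123.160.243
  118.121.128.0/17 (118.121.128.0 - 118.121.255.255) does not contain 118.123.160.243
  118.112.0.0/13 (118.112.0.0 - 118.119.255.255) does not contain 118.123.160.243
Longest matching prefix is /11 -> interface em1.

em1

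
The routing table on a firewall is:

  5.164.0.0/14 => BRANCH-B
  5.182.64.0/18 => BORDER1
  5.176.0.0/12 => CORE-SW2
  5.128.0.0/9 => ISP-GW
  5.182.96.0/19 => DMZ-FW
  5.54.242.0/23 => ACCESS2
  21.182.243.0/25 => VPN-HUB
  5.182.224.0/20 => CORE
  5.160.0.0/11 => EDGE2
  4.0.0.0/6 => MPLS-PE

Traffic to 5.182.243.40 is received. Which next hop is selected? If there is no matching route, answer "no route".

CORE-SW2

Routes whose prefix contains 5.182.243.40:
  4.0.0.0/6 (4.0.0.0 - 7.255.255.255) -> MPLS-PE
  5.128.0.0/9 (5.128.0.0 - 5.255.255.255) -> ISP-GW
  5.160.0.0/11 (5.160.0.0 - 5.191.255.255) -> EDGE2
  5.176.0.0/12 (5.176.0.0 - 5.191.255.255) -> CORE-SW2
More-specific entries that do NOT match:
  21.182.243.0/25 (21.182.243.0 - 21.182.243.127) does not contain 5.182.243.40
  5.54.242.0/23 (5.54.242.0 - 5.54.243.255) does not contain 5.182.243.40
  5.182.224.0/20 (5.182.224.0 - 5.182.239.255) does not contain 5.182.243.40
  5.182.96.0/19 (5.182.96.0 - 5.182.127.255) does not contain 5.182.243.40
  5.182.64.0/18 (5.182.64.0 - 5.182.127.255) does not contain 5.182.243.40
  5.164.0.0/14 (5.164.0.0 - 5.167.255.255) does not contain 5.182.243.40
Longest matching prefix is /12 -> next hop CORE-SW2.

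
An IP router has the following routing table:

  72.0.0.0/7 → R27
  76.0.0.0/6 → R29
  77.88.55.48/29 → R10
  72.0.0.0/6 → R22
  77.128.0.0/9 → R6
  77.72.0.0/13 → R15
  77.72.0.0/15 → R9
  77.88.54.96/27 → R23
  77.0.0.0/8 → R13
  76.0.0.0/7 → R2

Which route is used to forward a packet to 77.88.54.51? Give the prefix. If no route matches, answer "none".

77.0.0.0/8

Entries matching 77.88.54.51:
  76.0.0.0/6 (76.0.0.0 - 79.255.255.255)
  76.0.0.0/7 (76.0.0.0 - 77.255.255.255)
  77.0.0.0/8 (77.0.0.0 - 77.255.255.255)
Most specific is 77.0.0.0/8.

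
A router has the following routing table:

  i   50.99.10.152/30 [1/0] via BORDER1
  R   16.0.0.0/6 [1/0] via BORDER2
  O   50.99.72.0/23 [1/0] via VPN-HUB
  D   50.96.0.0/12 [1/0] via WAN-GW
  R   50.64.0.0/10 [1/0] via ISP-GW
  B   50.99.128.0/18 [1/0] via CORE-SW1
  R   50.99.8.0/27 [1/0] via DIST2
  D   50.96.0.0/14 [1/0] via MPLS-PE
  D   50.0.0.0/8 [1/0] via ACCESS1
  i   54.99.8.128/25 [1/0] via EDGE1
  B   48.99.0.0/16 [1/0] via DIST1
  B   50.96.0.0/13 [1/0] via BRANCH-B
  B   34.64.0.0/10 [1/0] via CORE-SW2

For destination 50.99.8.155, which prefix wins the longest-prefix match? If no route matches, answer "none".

Entries matching 50.99.8.155:
  50.0.0.0/8 (50.0.0.0 - 50.255.255.255)
  50.64.0.0/10 (50.64.0.0 - 50.127.255.255)
  50.96.0.0/12 (50.96.0.0 - 50.111.255.255)
  50.96.0.0/13 (50.96.0.0 - 50.103.255.255)
  50.96.0.0/14 (50.96.0.0 - 50.99.255.255)
Most specific is 50.96.0.0/14.

50.96.0.0/14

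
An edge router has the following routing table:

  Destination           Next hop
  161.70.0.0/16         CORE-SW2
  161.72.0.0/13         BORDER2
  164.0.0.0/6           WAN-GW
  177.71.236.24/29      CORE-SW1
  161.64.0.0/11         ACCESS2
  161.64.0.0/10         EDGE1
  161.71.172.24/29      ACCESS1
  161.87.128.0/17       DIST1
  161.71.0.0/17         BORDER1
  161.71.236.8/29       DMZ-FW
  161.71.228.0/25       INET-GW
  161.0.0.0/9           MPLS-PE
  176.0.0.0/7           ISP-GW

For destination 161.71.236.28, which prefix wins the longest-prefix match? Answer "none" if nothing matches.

161.64.0.0/11

Entries matching 161.71.236.28:
  161.0.0.0/9 (161.0.0.0 - 161.127.255.255)
  161.64.0.0/10 (161.64.0.0 - 161.127.255.255)
  161.64.0.0/11 (161.64.0.0 - 161.95.255.255)
Most specific is 161.64.0.0/11.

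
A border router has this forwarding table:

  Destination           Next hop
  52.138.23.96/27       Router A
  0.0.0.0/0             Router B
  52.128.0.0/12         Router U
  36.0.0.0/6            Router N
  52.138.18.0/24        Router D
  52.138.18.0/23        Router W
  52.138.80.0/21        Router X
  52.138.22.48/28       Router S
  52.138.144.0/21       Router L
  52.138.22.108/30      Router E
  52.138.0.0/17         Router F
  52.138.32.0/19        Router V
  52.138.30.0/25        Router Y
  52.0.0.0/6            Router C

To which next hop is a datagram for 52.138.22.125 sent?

Router F

Routes whose prefix contains 52.138.22.125:
  0.0.0.0/0 (default, matches everything) -> Router B
  52.0.0.0/6 (52.0.0.0 - 55.255.255.255) -> Router C
  52.128.0.0/12 (52.128.0.0 - 52.143.255.255) -> Router U
  52.138.0.0/17 (52.138.0.0 - 52.138.127.255) -> Router F
More-specific entries that do NOT match:
  52.138.22.108/30 (52.138.22.108 - 52.138.22.111) does not contain 52.138.22.125
  52.138.22.48/28 (52.138.22.48 - 52.138.22.63) does not contain 52.138.22.125
  52.138.23.96/27 (52.138.23.96 - 52.138.23.127) does not contain 52.138.22.125
  52.138.30.0/25 (52.138.30.0 - 52.138.30.127) does not contain 52.138.22.125
  52.138.18.0/24 (52.138.18.0 - 52.138.18.255) does not contain 52.138.22.125
  52.138.18.0/23 (52.138.18.0 - 52.138.19.255) does not contain 52.138.22.125
  52.138.80.0/21 (52.138.80.0 - 52.138.87.255) does not contain 52.138.22.125
  52.138.144.0/21 (52.138.144.0 - 52.138.151.255) does not contain 52.138.22.125
  52.138.32.0/19 (52.138.32.0 - 52.138.63.255) does not contain 52.138.22.125
Longest matching prefix is /17 -> next hop Router F.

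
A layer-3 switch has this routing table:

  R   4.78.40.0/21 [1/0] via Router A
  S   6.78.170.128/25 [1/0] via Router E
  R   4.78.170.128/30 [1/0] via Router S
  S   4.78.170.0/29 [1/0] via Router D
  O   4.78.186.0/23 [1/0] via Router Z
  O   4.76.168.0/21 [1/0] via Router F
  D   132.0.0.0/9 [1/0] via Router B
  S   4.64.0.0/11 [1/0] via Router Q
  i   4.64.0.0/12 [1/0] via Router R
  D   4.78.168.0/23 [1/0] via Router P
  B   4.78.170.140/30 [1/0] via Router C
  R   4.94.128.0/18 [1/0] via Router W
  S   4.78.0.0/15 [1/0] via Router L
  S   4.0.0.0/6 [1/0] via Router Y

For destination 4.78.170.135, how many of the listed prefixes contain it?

Prefixes containing 4.78.170.135:
  4.0.0.0/6 (4.0.0.0 - 7.255.255.255)
  4.64.0.0/11 (4.64.0.0 - 4.95.255.255)
  4.64.0.0/12 (4.64.0.0 - 4.79.255.255)
  4.78.0.0/15 (4.78.0.0 - 4.79.255.255)
Total matching entries: 4.

4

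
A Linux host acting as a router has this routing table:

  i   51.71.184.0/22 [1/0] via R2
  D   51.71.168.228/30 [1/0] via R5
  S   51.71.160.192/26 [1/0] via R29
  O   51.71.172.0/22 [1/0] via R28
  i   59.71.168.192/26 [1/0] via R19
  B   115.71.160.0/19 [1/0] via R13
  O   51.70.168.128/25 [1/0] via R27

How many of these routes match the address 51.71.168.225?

No listed prefix contains 51.71.168.225.
Total matching entries: 0.

0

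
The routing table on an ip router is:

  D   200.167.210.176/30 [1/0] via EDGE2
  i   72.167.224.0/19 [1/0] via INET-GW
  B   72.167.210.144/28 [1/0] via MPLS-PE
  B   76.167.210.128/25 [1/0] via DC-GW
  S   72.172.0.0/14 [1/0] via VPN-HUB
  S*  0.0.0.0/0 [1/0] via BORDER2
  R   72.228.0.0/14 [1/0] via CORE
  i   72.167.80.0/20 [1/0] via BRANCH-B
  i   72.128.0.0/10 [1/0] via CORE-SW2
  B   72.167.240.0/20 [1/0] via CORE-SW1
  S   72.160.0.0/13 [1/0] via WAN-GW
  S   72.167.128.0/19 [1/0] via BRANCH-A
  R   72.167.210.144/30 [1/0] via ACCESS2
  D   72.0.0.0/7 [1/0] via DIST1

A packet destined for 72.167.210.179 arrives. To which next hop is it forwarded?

Routes whose prefix contains 72.167.210.179:
  0.0.0.0/0 (default, matches everything) -> BORDER2
  72.0.0.0/7 (72.0.0.0 - 73.255.255.255) -> DIST1
  72.128.0.0/10 (72.128.0.0 - 72.191.255.255) -> CORE-SW2
  72.160.0.0/13 (72.160.0.0 - 72.167.255.255) -> WAN-GW
More-specific entries that do NOT match:
  200.167.210.176/30 (200.167.210.176 - 200.167.210.179) does not contain 72.167.210.179
  72.167.210.144/30 (72.167.210.144 - 72.167.210.147) does not contain 72.167.210.179
  72.167.210.144/28 (72.167.210.144 - 72.167.210.159) does not contain 72.167.210.179
  76.167.210.128/25 (76.167.210.128 - 76.167.210.255) does not contain 72.167.210.179
  72.167.80.0/20 (72.167.80.0 - 72.167.95.255) does not contain 72.167.210.179
  72.167.240.0/20 (72.167.240.0 - 72.167.255.255) does not contain 72.167.210.179
  72.167.224.0/19 (72.167.224.0 - 72.167.255.255) does not contain 72.167.210.179
  72.167.128.0/19 (72.167.128.0 - 72.167.159.255) does not contain 72.167.210.179
  72.172.0.0/14 (72.172.0.0 - 72.175.255.255) does not contain 72.167.210.179
  72.228.0.0/14 (72.228.0.0 - 72.231.255.255) does not contain 72.167.210.179
Longest matching prefix is /13 -> next hop WAN-GW.

WAN-GW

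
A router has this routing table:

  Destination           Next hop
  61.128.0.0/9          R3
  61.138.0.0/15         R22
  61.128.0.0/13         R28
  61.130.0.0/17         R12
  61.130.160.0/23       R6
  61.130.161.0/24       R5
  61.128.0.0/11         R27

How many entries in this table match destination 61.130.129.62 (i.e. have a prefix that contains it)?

3

Prefixes containing 61.130.129.62:
  61.128.0.0/9 (61.128.0.0 - 61.255.255.255)
  61.128.0.0/11 (61.128.0.0 - 61.159.255.255)
  61.128.0.0/13 (61.128.0.0 - 61.135.255.255)
Total matching entries: 3.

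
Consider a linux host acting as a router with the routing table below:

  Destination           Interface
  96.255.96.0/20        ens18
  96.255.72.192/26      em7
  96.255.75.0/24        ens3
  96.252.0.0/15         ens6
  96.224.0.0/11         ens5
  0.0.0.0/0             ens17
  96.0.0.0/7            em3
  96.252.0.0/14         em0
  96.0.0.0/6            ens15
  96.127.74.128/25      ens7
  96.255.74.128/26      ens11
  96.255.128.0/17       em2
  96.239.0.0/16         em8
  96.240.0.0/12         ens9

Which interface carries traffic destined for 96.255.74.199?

Routes whose prefix contains 96.255.74.199:
  0.0.0.0/0 (default, matches everything) -> ens17
  96.0.0.0/6 (96.0.0.0 - 99.255.255.255) -> ens15
  96.0.0.0/7 (96.0.0.0 - 97.255.255.255) -> em3
  96.224.0.0/11 (96.224.0.0 - 96.255.255.255) -> ens5
  96.240.0.0/12 (96.240.0.0 - 96.255.255.255) -> ens9
  96.252.0.0/14 (96.252.0.0 - 96.255.255.255) -> em0
More-specific entries that do NOT match:
  96.255.72.192/26 (96.255.72.192 - 96.255.72.255) does not contain 96.255.74.199
  96.255.74.128/26 (96.255.74.128 - 96.255.74.191) does not contain 96.255.74.199
  96.127.74.128/25 (96.127.74.128 - 96.127.74.255) does not contain 96.255.74.199
  96.255.75.0/24 (96.255.75.0 - 96.255.75.255) does not contain 96.255.74.199
  96.255.96.0/20 (96.255.96.0 - 96.255.111.255) does not contain 96.255.74.199
  96.255.128.0/17 (96.255.128.0 - 96.255.255.255) does not contain 96.255.74.199
  96.239.0.0/16 (96.239.0.0 - 96.239.255.255) does not contain 96.255.74.199
  96.252.0.0/15 (96.252.0.0 - 96.253.255.255) does not contain 96.255.74.199
Longest matching prefix is /14 -> interface em0.

em0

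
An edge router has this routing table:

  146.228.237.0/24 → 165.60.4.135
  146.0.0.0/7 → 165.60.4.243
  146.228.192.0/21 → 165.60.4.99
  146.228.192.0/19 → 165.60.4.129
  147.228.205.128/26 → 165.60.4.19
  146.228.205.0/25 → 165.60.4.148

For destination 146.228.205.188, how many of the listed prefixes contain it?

2

Prefixes containing 146.228.205.188:
  146.0.0.0/7 (146.0.0.0 - 147.255.255.255)
  146.228.192.0/19 (146.228.192.0 - 146.228.223.255)
Total matching entries: 2.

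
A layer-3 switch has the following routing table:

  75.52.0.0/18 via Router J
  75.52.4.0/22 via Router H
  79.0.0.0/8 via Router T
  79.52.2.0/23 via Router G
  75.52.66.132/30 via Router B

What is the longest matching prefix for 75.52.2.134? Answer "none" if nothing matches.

75.52.0.0/18

Entries matching 75.52.2.134:
  75.52.0.0/18 (75.52.0.0 - 75.52.63.255)
Most specific is 75.52.0.0/18.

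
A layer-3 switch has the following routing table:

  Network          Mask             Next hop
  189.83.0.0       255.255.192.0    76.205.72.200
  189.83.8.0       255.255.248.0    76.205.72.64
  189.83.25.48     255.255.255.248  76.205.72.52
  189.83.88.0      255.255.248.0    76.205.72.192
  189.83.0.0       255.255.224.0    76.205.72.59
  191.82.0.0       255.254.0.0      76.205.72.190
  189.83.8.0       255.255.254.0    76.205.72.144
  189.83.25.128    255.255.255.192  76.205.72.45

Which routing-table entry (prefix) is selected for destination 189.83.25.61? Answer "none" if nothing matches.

Entries matching 189.83.25.61:
  189.83.0.0/18 (189.83.0.0 - 189.83.63.255)
  189.83.0.0/19 (189.83.0.0 - 189.83.31.255)
Most specific is 189.83.0.0/19.

189.83.0.0/19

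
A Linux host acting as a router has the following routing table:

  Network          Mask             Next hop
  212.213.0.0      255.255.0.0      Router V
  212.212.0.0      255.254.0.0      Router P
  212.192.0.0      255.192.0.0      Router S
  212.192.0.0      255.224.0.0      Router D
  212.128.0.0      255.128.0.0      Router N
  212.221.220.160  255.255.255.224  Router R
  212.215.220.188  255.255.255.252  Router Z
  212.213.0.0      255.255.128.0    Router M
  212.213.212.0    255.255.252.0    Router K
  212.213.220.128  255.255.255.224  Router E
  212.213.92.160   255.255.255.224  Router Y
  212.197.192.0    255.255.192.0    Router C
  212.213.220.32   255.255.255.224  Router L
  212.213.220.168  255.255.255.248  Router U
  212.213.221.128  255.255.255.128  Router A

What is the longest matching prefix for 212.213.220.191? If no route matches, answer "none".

212.213.0.0/16

Entries matching 212.213.220.191:
  212.128.0.0/9 (212.128.0.0 - 212.255.255.255)
  212.192.0.0/10 (212.192.0.0 - 212.255.255.255)
  212.192.0.0/11 (212.192.0.0 - 212.223.255.255)
  212.212.0.0/15 (212.212.0.0 - 212.213.255.255)
  212.213.0.0/16 (212.213.0.0 - 212.213.255.255)
Most specific is 212.213.0.0/16.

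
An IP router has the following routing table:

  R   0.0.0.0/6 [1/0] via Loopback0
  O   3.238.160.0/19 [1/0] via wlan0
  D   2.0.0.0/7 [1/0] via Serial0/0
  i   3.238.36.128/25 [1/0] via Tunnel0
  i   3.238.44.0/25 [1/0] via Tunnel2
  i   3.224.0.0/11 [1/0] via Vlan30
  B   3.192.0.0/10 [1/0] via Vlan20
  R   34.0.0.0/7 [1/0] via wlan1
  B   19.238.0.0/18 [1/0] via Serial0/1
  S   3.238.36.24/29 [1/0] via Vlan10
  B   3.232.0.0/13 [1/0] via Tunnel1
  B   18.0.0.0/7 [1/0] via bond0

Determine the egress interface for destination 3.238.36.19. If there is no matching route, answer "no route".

Tunnel1

Routes whose prefix contains 3.238.36.19:
  0.0.0.0/6 (0.0.0.0 - 3.255.255.255) -> Loopback0
  2.0.0.0/7 (2.0.0.0 - 3.255.255.255) -> Serial0/0
  3.192.0.0/10 (3.192.0.0 - 3.255.255.255) -> Vlan20
  3.224.0.0/11 (3.224.0.0 - 3.255.255.255) -> Vlan30
  3.232.0.0/13 (3.232.0.0 - 3.239.255.255) -> Tunnel1
More-specific entries that do NOT match:
  3.238.36.24/29 (3.238.36.24 - 3.238.36.31) does not contain 3.238.36.19
  3.238.36.128/25 (3.238.36.128 - 3.238.36.255) does not contain 3.238.36.19
  3.238.44.0/25 (3.238.44.0 - 3.238.44.127) does not contain 3.238.36.19
  3.238.160.0/19 (3.238.160.0 - 3.238.191.255) does not contain 3.238.36.19
  19.238.0.0/18 (19.238.0.0 - 19.238.63.255) does not contain 3.238.36.19
Longest matching prefix is /13 -> interface Tunnel1.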